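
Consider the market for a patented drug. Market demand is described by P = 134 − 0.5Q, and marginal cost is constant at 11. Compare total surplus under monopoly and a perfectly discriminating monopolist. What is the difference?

TS rises by 3782.25

A monopolist chooses Q where MR = MC. MR = 134 − Q; setting this equal to 11 gives Q = 123 and P = 72.5.
CS = ½·(134 − 72.5)·123 = 3782.25; PS = (72.5 − 11)·123 = 7564.5; TS = 11346.75.
With perfect price discrimination, output is the efficient level Q = 246 (where demand meets MC), but every buyer pays their willingness to pay: CS = 0 and PS = total surplus.
TS = 15129 (equal to competitive TS).
Change in total surplus: 15129 − 11346.75 = 3782.25.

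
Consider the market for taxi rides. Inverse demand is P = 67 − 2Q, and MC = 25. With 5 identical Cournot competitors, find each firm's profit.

Cournot with 5 identical firms: the symmetric best-response condition is 67 − 12q = 25. Each firm produces q = 3.5, total output Q = 17.5, price P = 32.
Each firm's profit = (32 − 25)·3.5 = 24.5.

π_i = 24.5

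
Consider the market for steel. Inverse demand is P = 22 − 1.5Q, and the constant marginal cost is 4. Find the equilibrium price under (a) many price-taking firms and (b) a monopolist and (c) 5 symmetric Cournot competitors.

Competition: P = 4; Monopoly: P = 13; Cournot: P = 7

Perfect competition: P = MC = 4, so 22 − 1.5Q = 4 and Q = 12.
A monopolist chooses Q where MR = MC. MR = 22 − 3Q; setting this equal to 4 gives Q = 6 and P = 13.
In a 5-firm Cournot equilibrium, symmetry and the first-order condition give q = (22 − 4)/(9) = 2. So Q = 10 and P = 7.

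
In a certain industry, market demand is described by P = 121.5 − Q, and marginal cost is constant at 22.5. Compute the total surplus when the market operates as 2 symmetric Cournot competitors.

In a 2-firm Cournot equilibrium, symmetry and the first-order condition give q = (121.5 − 22.5)/(3) = 33. So Q = 66 and P = 55.5.
CS = ½·(121.5 − 55.5)·66 = 2178; PS = (55.5 − 22.5)·66 = 2178; TS = 4356.

TS = 4356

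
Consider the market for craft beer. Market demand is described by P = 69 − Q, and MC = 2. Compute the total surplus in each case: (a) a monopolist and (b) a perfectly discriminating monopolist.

The monopolist equates marginal revenue to marginal cost: 69 − 2Q = 2, so Q = 33.5. From demand, P = 35.5.
CS = ½·(69 − 35.5)·33.5 = 561.125; PS = (35.5 − 2)·33.5 = 1122.25; TS = 1683.375.
Under first-degree price discrimination the firm charges each unit its demand price and produces up to where P = MC, i.e. Q = 67. Consumer surplus is zero; producer surplus equals total surplus.
TS = 2244.5 (equal to competitive TS).

Monopoly: TS = 1683.375; Perfect PD: TS = 2244.5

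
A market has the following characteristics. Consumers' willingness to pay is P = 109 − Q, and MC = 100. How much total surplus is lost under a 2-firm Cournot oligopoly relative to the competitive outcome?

DWL = 4.5

Under competition P = MC = 100, so Q = (109 − 100)/1 = 9.
Cournot with 2 identical firms: the symmetric best-response condition is 109 − 3q = 100. Each firm produces q = 3, total output Q = 6, price P = 103.
DWL is the triangle between Q = 6 and Q = 9: ½·(9 − 6)·(103 − 100) = 4.5.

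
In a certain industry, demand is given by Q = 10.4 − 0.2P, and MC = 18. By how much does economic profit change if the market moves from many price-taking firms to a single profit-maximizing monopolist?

Economic profit rises by 57.8

Inverting demand: P = 52 − 5Q.
Competitive firms price at marginal cost: P = 18, giving Q = 6.8.
Profit = (18 − 18)·6.8 = 0.
The monopolist equates marginal revenue to marginal cost: 52 − 10Q = 18, so Q = 3.4. From demand, P = 35.
Profit = (35 − 18)·3.4 = 57.8.
Change in economic profit: 57.8 − 0 = 57.8.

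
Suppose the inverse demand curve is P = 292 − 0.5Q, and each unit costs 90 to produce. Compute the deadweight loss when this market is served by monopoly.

DWL = 10201

Perfect competition: P = MC = 90, so 292 − 0.5Q = 90 and Q = 404.
A monopolist chooses Q where MR = MC. MR = 292 − Q; setting this equal to 90 gives Q = 202 and P = 191.
DWL is the triangle between Q = 202 and Q = 404: ½·(404 − 202)·(191 − 90) = 10201.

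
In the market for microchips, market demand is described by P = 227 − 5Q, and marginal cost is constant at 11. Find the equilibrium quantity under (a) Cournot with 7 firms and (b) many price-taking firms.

Cournot with 7 identical firms: the symmetric best-response condition is 227 − 40q = 11. Each firm produces q = 5.4, total output Q = 37.8, price P = 38.
Under competition P = MC = 11, so Q = (227 − 11)/5 = 43.2.

Cournot: Q = 37.8; Competition: Q = 43.2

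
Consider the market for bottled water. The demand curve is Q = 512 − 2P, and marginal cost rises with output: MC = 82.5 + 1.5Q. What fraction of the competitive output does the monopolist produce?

Q_m/Q_c = 0.8

Inverting demand: P = 256 − 0.5Q.
A monopolist chooses Q where MR = MC. MR = 256 − Q; setting this equal to 82.5 + 1.5Q gives Q = 69.4 and P = 221.3.
Under competition P = MC: 256 − 0.5Q = 82.5 + 1.5Q ⇒ Q = 86.75, P = 212.625.
Ratio Q_m/Q_c = 69.4/86.75 = 0.8.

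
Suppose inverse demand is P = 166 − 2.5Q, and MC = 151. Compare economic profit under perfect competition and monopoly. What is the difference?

π rises by 22.5

Competitive firms price at marginal cost: P = 151, giving Q = 6.
Profit = (151 − 151)·6 = 0.
The monopolist equates marginal revenue to marginal cost: 166 − 5Q = 151, so Q = 3. From demand, P = 158.5.
Profit = (158.5 − 151)·3 = 22.5.
Change in economic profit: 22.5 − 0 = 22.5.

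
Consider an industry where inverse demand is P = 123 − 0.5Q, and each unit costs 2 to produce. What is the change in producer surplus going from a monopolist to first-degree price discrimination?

Monopoly sets MR = MC: 123 − Q = 2 ⇒ Q = 121, P = 123 − 0.5·121 = 62.5.
PS = (62.5 − 2)·121 = 7320.5.
Under first-degree price discrimination the firm charges each unit its demand price and produces up to where P = MC, i.e. Q = 242. Consumer surplus is zero; producer surplus equals total surplus.
PS = ½·(123 − 2)·242 = 14641.
Change in producer surplus: 14641 − 7320.5 = 7320.5.

PS rises by 7320.5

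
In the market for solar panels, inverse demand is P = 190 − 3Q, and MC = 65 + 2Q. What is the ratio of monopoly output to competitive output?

Monopoly sets MR = MC: 190 − 6Q = 65 + 2Q ⇒ Q = 15.625, P = 190 − 3·15.625 = 143.125.
Under competition P = MC: 190 − 3Q = 65 + 2Q ⇒ Q = 25, P = 115.
Ratio Q_m/Q_c = 15.625/25 = 0.625.

Q_m/Q_c = 0.625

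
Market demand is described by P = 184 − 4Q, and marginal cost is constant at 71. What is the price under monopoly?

P = 127.5

The monopolist equates marginal revenue to marginal cost: 184 − 8Q = 71, so Q = 14.125. From demand, P = 127.5.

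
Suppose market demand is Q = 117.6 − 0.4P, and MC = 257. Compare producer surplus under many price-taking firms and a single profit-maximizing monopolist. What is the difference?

Inverting demand: P = 294 − 2.5Q.
Under competition P = MC = 257, so Q = (294 − 257)/2.5 = 14.8.
PS = (257 − 257)·14.8 = 0.
A monopolist chooses Q where MR = MC. MR = 294 − 5Q; setting this equal to 257 gives Q = 7.4 and P = 275.5.
PS = (275.5 − 257)·7.4 = 136.9.
Change in producer surplus: 136.9 − 0 = 136.9.

PS rises by 136.9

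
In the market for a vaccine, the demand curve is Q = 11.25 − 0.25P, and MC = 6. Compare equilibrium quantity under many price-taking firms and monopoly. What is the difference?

Inverting demand: P = 45 − 4Q.
Competitive firms price at marginal cost: P = 6, giving Q = 9.75.
A monopolist chooses Q where MR = MC. MR = 45 − 8Q; setting this equal to 6 gives Q = 4.875 and P = 25.5.
Change in equilibrium quantity: 4.875 − 9.75 = −4.875.

Q falls by 4.875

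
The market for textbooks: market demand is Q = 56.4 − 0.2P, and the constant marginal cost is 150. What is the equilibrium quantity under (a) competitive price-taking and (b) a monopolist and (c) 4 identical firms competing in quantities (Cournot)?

Competition: Q = 26.4; Monopoly: Q = 13.2; Cournot: Q = 21.12

Inverting demand: P = 282 − 5Q.
Competitive firms price at marginal cost: P = 150, giving Q = 26.4.
The monopolist equates marginal revenue to marginal cost: 282 − 10Q = 150, so Q = 13.2. From demand, P = 216.
In a 4-firm Cournot equilibrium, symmetry and the first-order condition give q = (282 − 150)/(25) = 5.28. So Q = 21.12 and P = 176.4.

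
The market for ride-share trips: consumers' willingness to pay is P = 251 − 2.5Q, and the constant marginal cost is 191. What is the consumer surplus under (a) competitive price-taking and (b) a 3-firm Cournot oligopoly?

Competitive firms price at marginal cost: P = 191, giving Q = 24.
CS = ½·(251 − 191)·24 = 720.
With 3 symmetric Cournot firms, each firm's FOC gives 251 − 10q = 191, so q = 6, Q = 3·6 = 18, and P = 206.
CS = ½·(251 − 206)·18 = 405.

Competition: CS = 720; Cournot: CS = 405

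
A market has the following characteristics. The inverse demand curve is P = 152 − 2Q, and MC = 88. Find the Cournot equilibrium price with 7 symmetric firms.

P = 96

With 7 symmetric Cournot firms, each firm's FOC gives 152 − 16q = 88, so q = 4, Q = 7·4 = 28, and P = 96.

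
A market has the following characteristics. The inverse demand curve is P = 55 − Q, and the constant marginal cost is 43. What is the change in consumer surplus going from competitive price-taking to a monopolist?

Consumer surplus falls by 54

Perfect competition: P = MC = 43, so 55 − Q = 43 and Q = 12.
CS = ½·(55 − 43)·12 = 72.
Monopoly sets MR = MC: 55 − 2Q = 43 ⇒ Q = 6, P = 55 − 6 = 49.
CS = ½·(55 − 49)·6 = 18.
Change in consumer surplus: 18 − 72 = −54.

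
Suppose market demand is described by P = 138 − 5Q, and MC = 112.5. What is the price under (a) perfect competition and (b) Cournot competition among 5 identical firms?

Competition: P = 112.5; Cournot: P = 116.75

Under competition P = MC = 112.5, so Q = (138 − 112.5)/5 = 5.1.
In a 5-firm Cournot equilibrium, symmetry and the first-order condition give q = (138 − 112.5)/(30) = 0.85. So Q = 4.25 and P = 116.75.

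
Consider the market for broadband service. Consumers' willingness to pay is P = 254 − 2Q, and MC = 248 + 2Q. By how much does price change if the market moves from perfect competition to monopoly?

Under competition P = MC: 254 − 2Q = 248 + 2Q ⇒ Q = 1.5, P = 251.
Monopoly sets MR = MC: 254 − 4Q = 248 + 2Q ⇒ Q = 1, P = 254 − 2·1 = 252.
Change in price: 252 − 251 = 1.

Price rises by 1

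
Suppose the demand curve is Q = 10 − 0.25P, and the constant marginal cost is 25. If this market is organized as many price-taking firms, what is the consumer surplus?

CS = 28.125

Inverting demand: P = 40 − 4Q.
Competitive firms price at marginal cost: P = 25, giving Q = 3.75.
CS = ½·(40 − 25)·3.75 = 28.125.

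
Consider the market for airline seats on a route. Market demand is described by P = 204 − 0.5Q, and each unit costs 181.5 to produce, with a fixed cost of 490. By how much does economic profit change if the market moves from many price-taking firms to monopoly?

Under competition P = MC = 181.5, so Q = (204 − 181.5)/0.5 = 45.
Profit = (181.5 − 181.5)·45 − 490 = −490.
Monopoly sets MR = MC: 204 − Q = 181.5 ⇒ Q = 22.5, P = 204 − 0.5·22.5 = 192.75.
Profit = (192.75 − 181.5)·22.5 − 490 = −236.875.
Change in economic profit: −236.875 − −490 = 253.125.

π rises by 253.125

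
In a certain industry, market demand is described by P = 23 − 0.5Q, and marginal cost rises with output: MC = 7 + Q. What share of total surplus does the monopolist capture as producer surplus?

The monopolist equates marginal revenue to marginal cost: 23 − Q = 7 + Q, so Q = 8. From demand, P = 19.
CS = ½·(23 − 19)·8 = 16.
PS = P·Q − VC(Q) = 19·8 − (7·8 + ½·1·8²) = 64.
Share captured = PS/TS = 64/80 = 0.8.

PS/TS = 0.8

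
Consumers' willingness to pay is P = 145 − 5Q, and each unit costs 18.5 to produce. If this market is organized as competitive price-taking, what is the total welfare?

TS = 1600.225

Competitive firms price at marginal cost: P = 18.5, giving Q = 25.3.
CS = ½·(145 − 18.5)·25.3 = 1600.225; PS = (18.5 − 18.5)·25.3 = 0; TS = 1600.225.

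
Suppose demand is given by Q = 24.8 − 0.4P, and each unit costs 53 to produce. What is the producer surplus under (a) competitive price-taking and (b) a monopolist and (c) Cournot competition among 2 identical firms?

Inverting demand: P = 62 − 2.5Q.
Perfect competition: P = MC = 53, so 62 − 2.5Q = 53 and Q = 3.6.
PS = (53 − 53)·3.6 = 0.
Monopoly sets MR = MC: 62 − 5Q = 53 ⇒ Q = 1.8, P = 62 − 2.5·1.8 = 57.5.
PS = (57.5 − 53)·1.8 = 8.1.
Cournot with 2 identical firms: the symmetric best-response condition is 62 − 7.5q = 53. Each firm produces q = 1.2, total output Q = 2.4, price P = 56.
PS = (56 − 53)·2.4 = 7.2.

Competition: PS = 0; Monopoly: PS = 8.1; Cournot: PS = 7.2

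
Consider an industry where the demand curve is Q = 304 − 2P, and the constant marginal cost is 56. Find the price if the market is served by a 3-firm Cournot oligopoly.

Inverting demand: P = 152 − 0.5Q.
In a 3-firm Cournot equilibrium, symmetry and the first-order condition give q = (152 − 56)/(2) = 48. So Q = 144 and P = 80.

P = 80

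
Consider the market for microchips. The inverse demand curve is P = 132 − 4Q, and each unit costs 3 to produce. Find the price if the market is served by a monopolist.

A monopolist chooses Q where MR = MC. MR = 132 − 8Q; setting this equal to 3 gives Q = 16.125 and P = 67.5.

P = 67.5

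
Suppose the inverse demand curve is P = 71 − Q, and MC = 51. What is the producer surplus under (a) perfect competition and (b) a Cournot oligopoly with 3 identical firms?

Perfect competition: P = MC = 51, so 71 − Q = 51 and Q = 20.
PS = (51 − 51)·20 = 0.
Cournot with 3 identical firms: the symmetric best-response condition is 71 − 4q = 51. Each firm produces q = 5, total output Q = 15, price P = 56.
PS = (56 − 51)·15 = 75.

Competition: PS = 0; Cournot: PS = 75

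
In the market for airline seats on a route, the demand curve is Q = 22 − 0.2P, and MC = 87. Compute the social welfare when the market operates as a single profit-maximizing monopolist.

TS = 39.675

Inverting demand: P = 110 − 5Q.
A monopolist chooses Q where MR = MC. MR = 110 − 10Q; setting this equal to 87 gives Q = 2.3 and P = 98.5.
CS = ½·(110 − 98.5)·2.3 = 13.225; PS = (98.5 − 87)·2.3 = 26.45; TS = 39.675.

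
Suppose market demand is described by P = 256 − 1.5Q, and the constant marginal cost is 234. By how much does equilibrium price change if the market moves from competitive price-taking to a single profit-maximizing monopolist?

Under competition P = MC = 234, so Q = (256 − 234)/1.5 = 44/3.
Monopoly sets MR = MC: 256 − 3Q = 234 ⇒ Q = 22/3, P = 256 − 1.5·22/3 = 245.
Change in equilibrium price: 245 − 234 = 11.

Equilibrium price rises by 11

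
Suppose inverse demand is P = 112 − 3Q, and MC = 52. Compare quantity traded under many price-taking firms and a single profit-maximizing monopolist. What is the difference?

Perfect competition: P = MC = 52, so 112 − 3Q = 52 and Q = 20.
The monopolist equates marginal revenue to marginal cost: 112 − 6Q = 52, so Q = 10. From demand, P = 82.
Change in quantity traded: 10 − 20 = −10.

Quantity traded falls by 10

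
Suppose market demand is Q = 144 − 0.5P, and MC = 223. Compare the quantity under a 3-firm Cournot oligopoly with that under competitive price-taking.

Cournot: Q = 24.375; Competition: Q = 32.5

Inverting demand: P = 288 − 2Q.
Cournot with 3 identical firms: the symmetric best-response condition is 288 − 8q = 223. Each firm produces q = 8.125, total output Q = 24.375, price P = 239.25.
Under competition P = MC = 223, so Q = (288 − 223)/2 = 32.5.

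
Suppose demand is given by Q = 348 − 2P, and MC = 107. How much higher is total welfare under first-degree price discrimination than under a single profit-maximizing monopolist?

TS rises by 1122.25

Inverting demand: P = 174 − 0.5Q.
Monopoly sets MR = MC: 174 − Q = 107 ⇒ Q = 67, P = 174 − 0.5·67 = 140.5.
CS = ½·(174 − 140.5)·67 = 1122.25; PS = (140.5 − 107)·67 = 2244.5; TS = 3366.75.
With perfect price discrimination, output is the efficient level Q = 134 (where demand meets MC), but every buyer pays their willingness to pay: CS = 0 and PS = total surplus.
TS = 4489 (equal to competitive TS).
Change in total welfare: 4489 − 3366.75 = 1122.25.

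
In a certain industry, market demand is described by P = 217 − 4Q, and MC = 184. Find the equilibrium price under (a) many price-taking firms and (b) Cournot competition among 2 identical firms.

Competition: P = 184; Cournot: P = 195

Under competition P = MC = 184, so Q = (217 − 184)/4 = 8.25.
In a 2-firm Cournot equilibrium, symmetry and the first-order condition give q = (217 − 184)/(12) = 2.75. So Q = 5.5 and P = 195.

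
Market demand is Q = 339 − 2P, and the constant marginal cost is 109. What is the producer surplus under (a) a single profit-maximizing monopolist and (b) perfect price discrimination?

Monopoly: PS = 1830.125; Perfect PD: PS = 3660.25

Inverting demand: P = 169.5 − 0.5Q.
A monopolist chooses Q where MR = MC. MR = 169.5 − Q; setting this equal to 109 gives Q = 60.5 and P = 139.25.
PS = (139.25 − 109)·60.5 = 1830.125.
Under first-degree price discrimination the firm charges each unit its demand price and produces up to where P = MC, i.e. Q = 121. Consumer surplus is zero; producer surplus equals total surplus.
PS = ½·(169.5 − 109)·121 = 3660.25.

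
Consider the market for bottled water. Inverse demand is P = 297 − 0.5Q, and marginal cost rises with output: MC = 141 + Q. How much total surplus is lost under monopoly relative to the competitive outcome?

Competitive equilibrium sets price equal to marginal cost: 297 − 0.5Q = 141 + Q, so Q = 104 and P = 245.
A monopolist chooses Q where MR = MC. MR = 297 − Q; setting this equal to 141 + Q gives Q = 78 and P = 258.
CS = ½·(297 − 245)·104 = 2704; PS = (245·104 − 141·104 − ½·1·104²) = 5408; TS = 8112.
CS = ½·(297 − 258)·78 = 1521; PS = (258·78 − 141·78 − ½·1·78²) = 6084; TS = 7605.
DWL = 8112 − 7605 = 507.

DWL = 507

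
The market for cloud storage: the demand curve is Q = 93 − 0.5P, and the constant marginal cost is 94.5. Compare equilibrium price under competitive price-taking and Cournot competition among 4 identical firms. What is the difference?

Inverting demand: P = 186 − 2Q.
Under competition P = MC = 94.5, so Q = (186 − 94.5)/2 = 45.75.
In a 4-firm Cournot equilibrium, symmetry and the first-order condition give q = (186 − 94.5)/(10) = 9.15. So Q = 36.6 and P = 112.8.
Change in equilibrium price: 112.8 − 94.5 = 18.3.

P rises by 18.3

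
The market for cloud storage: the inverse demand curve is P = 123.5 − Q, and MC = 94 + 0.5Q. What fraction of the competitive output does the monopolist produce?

A monopolist chooses Q where MR = MC. MR = 123.5 − 2Q; setting this equal to 94 + 0.5Q gives Q = 11.8 and P = 111.7.
Competitive equilibrium sets price equal to marginal cost: 123.5 − Q = 94 + 0.5Q, so Q = 59/3 and P = 623/6.
Ratio Q_m/Q_c = 11.8/(59/3) = 0.6.

Q_m/Q_c = 0.6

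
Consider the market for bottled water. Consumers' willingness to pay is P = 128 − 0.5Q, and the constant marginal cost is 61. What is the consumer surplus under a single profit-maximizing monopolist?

The monopolist equates marginal revenue to marginal cost: 128 − Q = 61, so Q = 67. From demand, P = 94.5.
CS = ½·(128 − 94.5)·67 = 1122.25.

CS = 1122.25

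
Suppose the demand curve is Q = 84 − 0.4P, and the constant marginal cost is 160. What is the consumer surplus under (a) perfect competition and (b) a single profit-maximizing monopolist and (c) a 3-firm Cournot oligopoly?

Competition: CS = 500; Monopoly: CS = 125; Cournot: CS = 281.25

Inverting demand: P = 210 − 2.5Q.
Perfect competition: P = MC = 160, so 210 − 2.5Q = 160 and Q = 20.
CS = ½·(210 − 160)·20 = 500.
The monopolist equates marginal revenue to marginal cost: 210 − 5Q = 160, so Q = 10. From demand, P = 185.
CS = ½·(210 − 185)·10 = 125.
With 3 symmetric Cournot firms, each firm's FOC gives 210 − 10q = 160, so q = 5, Q = 3·5 = 15, and P = 172.5.
CS = ½·(210 − 172.5)·15 = 281.25.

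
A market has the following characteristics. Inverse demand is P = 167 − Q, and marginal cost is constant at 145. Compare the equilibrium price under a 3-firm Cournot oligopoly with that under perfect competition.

In a 3-firm Cournot equilibrium, symmetry and the first-order condition give q = (167 − 145)/(4) = 5.5. So Q = 16.5 and P = 150.5.
Perfect competition: P = MC = 145, so 167 − Q = 145 and Q = 22.

Cournot: P = 150.5; Competition: P = 145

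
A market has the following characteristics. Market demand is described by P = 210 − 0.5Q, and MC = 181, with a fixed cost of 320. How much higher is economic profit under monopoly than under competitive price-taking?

Perfect competition: P = MC = 181, so 210 − 0.5Q = 181 and Q = 58.
Profit = (181 − 181)·58 − 320 = −320.
Monopoly sets MR = MC: 210 − Q = 181 ⇒ Q = 29, P = 210 − 0.5·29 = 195.5.
Profit = (195.5 − 181)·29 − 320 = 100.5.
Change in economic profit: 100.5 − −320 = 420.5.

Economic profit rises by 420.5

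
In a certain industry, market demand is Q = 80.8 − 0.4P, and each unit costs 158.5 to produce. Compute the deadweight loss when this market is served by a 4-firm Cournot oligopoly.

DWL = 15.138

Inverting demand: P = 202 − 2.5Q.
Perfect competition: P = MC = 158.5, so 202 − 2.5Q = 158.5 and Q = 17.4.
Cournot with 4 identical firms: the symmetric best-response condition is 202 − 12.5q = 158.5. Each firm produces q = 3.48, total output Q = 13.92, price P = 167.2.
DWL is the triangle between Q = 13.92 and Q = 17.4: ½·(17.4 − 13.92)·(167.2 − 158.5) = 15.138.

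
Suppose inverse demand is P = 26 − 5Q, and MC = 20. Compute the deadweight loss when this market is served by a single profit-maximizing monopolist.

DWL = 0.9

Competitive firms price at marginal cost: P = 20, giving Q = 1.2.
A monopolist chooses Q where MR = MC. MR = 26 − 10Q; setting this equal to 20 gives Q = 0.6 and P = 23.
DWL is the triangle between Q = 0.6 and Q = 1.2: ½·(1.2 − 0.6)·(23 − 20) = 0.9.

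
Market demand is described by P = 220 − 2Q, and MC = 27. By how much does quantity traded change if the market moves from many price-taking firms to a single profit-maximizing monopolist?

Quantity traded falls by 48.25

Perfect competition: P = MC = 27, so 220 − 2Q = 27 and Q = 96.5.
Monopoly sets MR = MC: 220 − 4Q = 27 ⇒ Q = 48.25, P = 220 − 2·48.25 = 123.5.
Change in quantity traded: 48.25 − 96.5 = −48.25.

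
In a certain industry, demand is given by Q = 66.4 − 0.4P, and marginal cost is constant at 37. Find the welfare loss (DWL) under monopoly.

DWL = 832.05

Inverting demand: P = 166 − 2.5Q.
Competitive firms price at marginal cost: P = 37, giving Q = 51.6.
The monopolist equates marginal revenue to marginal cost: 166 − 5Q = 37, so Q = 25.8. From demand, P = 101.5.
DWL is the triangle between Q = 25.8 and Q = 51.6: ½·(51.6 − 25.8)·(101.5 − 37) = 832.05.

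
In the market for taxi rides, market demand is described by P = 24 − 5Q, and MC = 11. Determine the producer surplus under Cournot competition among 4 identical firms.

With 4 symmetric Cournot firms, each firm's FOC gives 24 − 25q = 11, so q = 0.52, Q = 4·0.52 = 2.08, and P = 13.6.
PS = (13.6 − 11)·2.08 = 5.408.

PS = 5.408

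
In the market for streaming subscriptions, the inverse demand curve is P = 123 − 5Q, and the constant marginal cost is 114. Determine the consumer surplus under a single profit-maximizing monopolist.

Monopoly sets MR = MC: 123 − 10Q = 114 ⇒ Q = 0.9, P = 123 − 5·0.9 = 118.5.
CS = ½·(123 − 118.5)·0.9 = 2.025.

CS = 2.025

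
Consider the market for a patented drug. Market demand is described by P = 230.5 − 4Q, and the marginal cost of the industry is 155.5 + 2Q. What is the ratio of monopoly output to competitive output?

Q_m/Q_c = 0.6

A monopolist chooses Q where MR = MC. MR = 230.5 − 8Q; setting this equal to 155.5 + 2Q gives Q = 7.5 and P = 200.5.
Under competition P = MC: 230.5 − 4Q = 155.5 + 2Q ⇒ Q = 12.5, P = 180.5.
Ratio Q_m/Q_c = 7.5/12.5 = 0.6.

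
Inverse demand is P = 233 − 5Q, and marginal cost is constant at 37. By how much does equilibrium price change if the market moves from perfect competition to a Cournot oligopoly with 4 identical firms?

P rises by 39.2

Perfect competition: P = MC = 37, so 233 − 5Q = 37 and Q = 39.2.
Cournot with 4 identical firms: the symmetric best-response condition is 233 − 25q = 37. Each firm produces q = 7.84, total output Q = 31.36, price P = 76.2.
Change in equilibrium price: 76.2 − 37 = 39.2.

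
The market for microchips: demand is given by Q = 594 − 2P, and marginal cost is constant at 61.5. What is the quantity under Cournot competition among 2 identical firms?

Inverting demand: P = 297 − 0.5Q.
Cournot with 2 identical firms: the symmetric best-response condition is 297 − 1.5q = 61.5. Each firm produces q = 157, total output Q = 314, price P = 140.

Q = 314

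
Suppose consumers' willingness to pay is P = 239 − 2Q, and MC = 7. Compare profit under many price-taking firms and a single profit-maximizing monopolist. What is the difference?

Competitive firms price at marginal cost: P = 7, giving Q = 116.
Profit = (7 − 7)·116 = 0.
The monopolist equates marginal revenue to marginal cost: 239 − 4Q = 7, so Q = 58. From demand, P = 123.
Profit = (123 − 7)·58 = 6728.
Change in profit: 6728 − 0 = 6728.

π rises by 6728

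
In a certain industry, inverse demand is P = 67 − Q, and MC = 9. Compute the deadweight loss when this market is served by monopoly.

Competitive firms price at marginal cost: P = 9, giving Q = 58.
A monopolist chooses Q where MR = MC. MR = 67 − 2Q; setting this equal to 9 gives Q = 29 and P = 38.
DWL is the triangle between Q = 29 and Q = 58: ½·(58 − 29)·(38 − 9) = 420.5.

DWL = 420.5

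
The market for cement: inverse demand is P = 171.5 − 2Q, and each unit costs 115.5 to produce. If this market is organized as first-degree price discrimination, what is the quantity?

Q = 28

With perfect price discrimination, output is the efficient level Q = 28 (where demand meets MC), but every buyer pays their willingness to pay: CS = 0 and PS = total surplus.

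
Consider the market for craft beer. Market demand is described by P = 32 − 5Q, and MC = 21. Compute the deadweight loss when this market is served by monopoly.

Competitive firms price at marginal cost: P = 21, giving Q = 2.2.
The monopolist equates marginal revenue to marginal cost: 32 − 10Q = 21, so Q = 1.1. From demand, P = 26.5.
DWL is the triangle between Q = 1.1 and Q = 2.2: ½·(2.2 − 1.1)·(26.5 − 21) = 3.025.

DWL = 3.025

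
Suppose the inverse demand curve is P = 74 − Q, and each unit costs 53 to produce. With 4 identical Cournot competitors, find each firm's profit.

π_i = 17.64

In a 4-firm Cournot equilibrium, symmetry and the first-order condition give q = (74 − 53)/(5) = 4.2. So Q = 16.8 and P = 57.2.
Each firm's profit = (57.2 − 53)·4.2 = 17.64.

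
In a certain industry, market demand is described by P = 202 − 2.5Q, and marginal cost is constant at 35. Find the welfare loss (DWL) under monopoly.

Competitive firms price at marginal cost: P = 35, giving Q = 66.8.
The monopolist equates marginal revenue to marginal cost: 202 − 5Q = 35, so Q = 33.4. From demand, P = 118.5.
DWL is the triangle between Q = 33.4 and Q = 66.8: ½·(66.8 − 33.4)·(118.5 − 35) = 1394.45.

DWL = 1394.45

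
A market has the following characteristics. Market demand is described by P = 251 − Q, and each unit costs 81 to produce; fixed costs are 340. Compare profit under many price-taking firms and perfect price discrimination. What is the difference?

Under competition P = MC = 81, so Q = (251 − 81)/1 = 170.
Profit = (81 − 81)·170 − 340 = −340.
Under first-degree price discrimination the firm charges each unit its demand price and produces up to where P = MC, i.e. Q = 170. Consumer surplus is zero; producer surplus equals total surplus.
PS equals the full surplus area, 14450. Profit = 14450 − 340 = 14110.
Change in profit: 14110 − −340 = 14450.

π rises by 14450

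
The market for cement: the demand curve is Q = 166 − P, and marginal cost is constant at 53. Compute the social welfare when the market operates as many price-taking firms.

TS = 6384.5

Inverting demand: P = 166 − Q.
Under competition P = MC = 53, so Q = (166 − 53)/1 = 113.
CS = ½·(166 − 53)·113 = 6384.5; PS = (53 − 53)·113 = 0; TS = 6384.5.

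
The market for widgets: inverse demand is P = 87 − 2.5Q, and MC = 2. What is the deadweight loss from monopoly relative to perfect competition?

Competitive firms price at marginal cost: P = 2, giving Q = 34.
The monopolist equates marginal revenue to marginal cost: 87 − 5Q = 2, so Q = 17. From demand, P = 44.5.
DWL is the triangle between Q = 17 and Q = 34: ½·(34 − 17)·(44.5 − 2) = 361.25.

DWL = 361.25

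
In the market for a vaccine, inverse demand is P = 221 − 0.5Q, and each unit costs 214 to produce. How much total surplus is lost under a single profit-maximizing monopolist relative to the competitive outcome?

DWL = 12.25

Competitive firms price at marginal cost: P = 214, giving Q = 14.
A monopolist chooses Q where MR = MC. MR = 221 − Q; setting this equal to 214 gives Q = 7 and P = 217.5.
DWL is the triangle between Q = 7 and Q = 14: ½·(14 − 7)·(217.5 − 214) = 12.25.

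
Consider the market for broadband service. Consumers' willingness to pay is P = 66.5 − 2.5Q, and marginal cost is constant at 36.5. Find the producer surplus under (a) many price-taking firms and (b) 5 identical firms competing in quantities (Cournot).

Under competition P = MC = 36.5, so Q = (66.5 − 36.5)/2.5 = 12.
PS = (36.5 − 36.5)·12 = 0.
With 5 symmetric Cournot firms, each firm's FOC gives 66.5 − 15q = 36.5, so q = 2, Q = 5·2 = 10, and P = 41.5.
PS = (41.5 − 36.5)·10 = 50.

Competition: PS = 0; Cournot: PS = 50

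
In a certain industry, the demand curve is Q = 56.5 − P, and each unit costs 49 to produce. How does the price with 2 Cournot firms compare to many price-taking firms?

Cournot: P = 51.5; Competition: P = 49

Inverting demand: P = 56.5 − Q.
In a 2-firm Cournot equilibrium, symmetry and the first-order condition give q = (56.5 − 49)/(3) = 2.5. So Q = 5 and P = 51.5.
Competitive firms price at marginal cost: P = 49, giving Q = 7.5.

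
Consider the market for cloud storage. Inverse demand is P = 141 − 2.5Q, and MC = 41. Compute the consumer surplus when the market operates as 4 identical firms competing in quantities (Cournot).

In a 4-firm Cournot equilibrium, symmetry and the first-order condition give q = (141 − 41)/(12.5) = 8. So Q = 32 and P = 61.
CS = ½·(141 − 61)·32 = 1280.

CS = 1280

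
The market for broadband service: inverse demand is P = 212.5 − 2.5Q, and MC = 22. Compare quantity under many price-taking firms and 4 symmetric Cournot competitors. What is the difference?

Perfect competition: P = MC = 22, so 212.5 − 2.5Q = 22 and Q = 76.2.
Cournot with 4 identical firms: the symmetric best-response condition is 212.5 − 12.5q = 22. Each firm produces q = 15.24, total output Q = 60.96, price P = 60.1.
Change in quantity: 60.96 − 76.2 = −15.24.

Quantity falls by 15.24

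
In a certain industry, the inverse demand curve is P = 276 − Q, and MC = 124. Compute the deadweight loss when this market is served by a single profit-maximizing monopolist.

DWL = 2888

Under competition P = MC = 124, so Q = (276 − 124)/1 = 152.
A monopolist chooses Q where MR = MC. MR = 276 − 2Q; setting this equal to 124 gives Q = 76 and P = 200.
DWL is the triangle between Q = 76 and Q = 152: ½·(152 − 76)·(200 − 124) = 2888.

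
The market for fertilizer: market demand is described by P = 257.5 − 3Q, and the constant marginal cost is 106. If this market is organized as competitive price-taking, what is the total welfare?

Competitive firms price at marginal cost: P = 106, giving Q = 50.5.
CS = ½·(257.5 − 106)·50.5 = 3825.375; PS = (106 − 106)·50.5 = 0; TS = 3825.375.

TS = 3825.375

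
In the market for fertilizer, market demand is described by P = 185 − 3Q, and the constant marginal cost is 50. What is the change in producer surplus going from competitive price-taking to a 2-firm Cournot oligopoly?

PS rises by 1350

Under competition P = MC = 50, so Q = (185 − 50)/3 = 45.
PS = (50 − 50)·45 = 0.
Cournot with 2 identical firms: the symmetric best-response condition is 185 − 9q = 50. Each firm produces q = 15, total output Q = 30, price P = 95.
PS = (95 − 50)·30 = 1350.
Change in producer surplus: 1350 − 0 = 1350.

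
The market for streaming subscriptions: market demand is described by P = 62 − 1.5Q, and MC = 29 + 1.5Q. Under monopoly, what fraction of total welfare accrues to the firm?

PS/TS = 0.75

Monopoly sets MR = MC: 62 − 3Q = 29 + 1.5Q ⇒ Q = 22/3, P = 62 − 1.5·22/3 = 51.
CS = ½·(62 − 51)·22/3 = 121/3.
PS = P·Q − VC(Q) = 51·22/3 − (29·22/3 + ½·1.5·(22/3)²) = 121.
Share captured = PS/TS = 121/(484/3) = 0.75.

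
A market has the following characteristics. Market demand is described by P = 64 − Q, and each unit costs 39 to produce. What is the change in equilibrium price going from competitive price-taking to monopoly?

P rises by 12.5

Competitive firms price at marginal cost: P = 39, giving Q = 25.
A monopolist chooses Q where MR = MC. MR = 64 − 2Q; setting this equal to 39 gives Q = 12.5 and P = 51.5.
Change in equilibrium price: 51.5 − 39 = 12.5.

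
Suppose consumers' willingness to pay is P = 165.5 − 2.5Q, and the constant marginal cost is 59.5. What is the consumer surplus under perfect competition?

CS = 2247.2

Under competition P = MC = 59.5, so Q = (165.5 − 59.5)/2.5 = 42.4.
CS = ½·(165.5 − 59.5)·42.4 = 2247.2.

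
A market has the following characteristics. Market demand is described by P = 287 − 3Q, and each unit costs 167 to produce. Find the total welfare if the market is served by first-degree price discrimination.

Under first-degree price discrimination the firm charges each unit its demand price and produces up to where P = MC, i.e. Q = 40. Consumer surplus is zero; producer surplus equals total surplus.
TS = 2400 (equal to competitive TS).

TS = 2400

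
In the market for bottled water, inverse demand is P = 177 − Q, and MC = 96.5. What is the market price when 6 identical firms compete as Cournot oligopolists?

With 6 symmetric Cournot firms, each firm's FOC gives 177 − 7q = 96.5, so q = 11.5, Q = 6·11.5 = 69, and P = 108.

P = 108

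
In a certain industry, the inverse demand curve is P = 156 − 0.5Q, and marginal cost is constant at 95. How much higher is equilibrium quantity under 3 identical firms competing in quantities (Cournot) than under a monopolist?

Equilibrium quantity rises by 30.5

Monopoly sets MR = MC: 156 − Q = 95 ⇒ Q = 61, P = 156 − 0.5·61 = 125.5.
With 3 symmetric Cournot firms, each firm's FOC gives 156 − 2q = 95, so q = 30.5, Q = 3·30.5 = 91.5, and P = 110.25.
Change in equilibrium quantity: 91.5 − 61 = 30.5.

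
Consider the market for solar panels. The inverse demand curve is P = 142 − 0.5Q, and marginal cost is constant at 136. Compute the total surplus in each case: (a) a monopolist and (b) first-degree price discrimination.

Monopoly: TS = 27; Perfect PD: TS = 36

Monopoly sets MR = MC: 142 − Q = 136 ⇒ Q = 6, P = 142 − 0.5·6 = 139.
CS = ½·(142 − 139)·6 = 9; PS = (139 − 136)·6 = 18; TS = 27.
A perfectly discriminating monopolist sells every unit with P(Q) ≥ MC(Q), so output equals the competitive quantity Q = 12. Each buyer pays their reservation price, so CS = 0 and the firm captures all surplus.
TS = 36 (equal to competitive TS).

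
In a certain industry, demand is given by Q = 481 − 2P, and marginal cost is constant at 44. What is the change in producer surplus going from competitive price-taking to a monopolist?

Producer surplus rises by 19306.125

Inverting demand: P = 240.5 − 0.5Q.
Perfect competition: P = MC = 44, so 240.5 − 0.5Q = 44 and Q = 393.
PS = (44 − 44)·393 = 0.
Monopoly sets MR = MC: 240.5 − Q = 44 ⇒ Q = 196.5, P = 240.5 − 0.5·196.5 = 142.25.
PS = (142.25 − 44)·196.5 = 19306.125.
Change in producer surplus: 19306.125 − 0 = 19306.125.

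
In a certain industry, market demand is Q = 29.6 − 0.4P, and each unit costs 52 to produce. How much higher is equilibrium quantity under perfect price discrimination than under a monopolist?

Inverting demand: P = 74 − 2.5Q.
Monopoly sets MR = MC: 74 − 5Q = 52 ⇒ Q = 4.4, P = 74 − 2.5·4.4 = 63.
Under first-degree price discrimination the firm charges each unit its demand price and produces up to where P = MC, i.e. Q = 8.8. Consumer surplus is zero; producer surplus equals total surplus.
Change in equilibrium quantity: 8.8 − 4.4 = 4.4.

Equilibrium quantity rises by 4.4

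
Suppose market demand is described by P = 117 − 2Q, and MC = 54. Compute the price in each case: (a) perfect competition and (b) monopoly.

Competitive firms price at marginal cost: P = 54, giving Q = 31.5.
A monopolist chooses Q where MR = MC. MR = 117 − 4Q; setting this equal to 54 gives Q = 15.75 and P = 85.5.

Competition: P = 54; Monopoly: P = 85.5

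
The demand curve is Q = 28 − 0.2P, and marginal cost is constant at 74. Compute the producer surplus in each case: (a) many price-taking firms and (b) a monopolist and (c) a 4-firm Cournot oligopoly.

Competition: PS = 0; Monopoly: PS = 217.8; Cournot: PS = 139.392

Inverting demand: P = 140 − 5Q.
Competitive firms price at marginal cost: P = 74, giving Q = 13.2.
PS = (74 − 74)·13.2 = 0.
The monopolist equates marginal revenue to marginal cost: 140 − 10Q = 74, so Q = 6.6. From demand, P = 107.
PS = (107 − 74)·6.6 = 217.8.
With 4 symmetric Cournot firms, each firm's FOC gives 140 − 25q = 74, so q = 2.64, Q = 4·2.64 = 10.56, and P = 87.2.
PS = (87.2 − 74)·10.56 = 139.392.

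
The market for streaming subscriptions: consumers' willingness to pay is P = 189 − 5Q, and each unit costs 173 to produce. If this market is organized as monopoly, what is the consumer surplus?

Monopoly sets MR = MC: 189 − 10Q = 173 ⇒ Q = 1.6, P = 189 − 5·1.6 = 181.
CS = ½·(189 − 181)·1.6 = 6.4.

CS = 6.4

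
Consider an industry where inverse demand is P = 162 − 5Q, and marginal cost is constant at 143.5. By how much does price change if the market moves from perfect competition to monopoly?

Competitive firms price at marginal cost: P = 143.5, giving Q = 3.7.
The monopolist equates marginal revenue to marginal cost: 162 − 10Q = 143.5, so Q = 1.85. From demand, P = 152.75.
Change in price: 152.75 − 143.5 = 9.25.

Price rises by 9.25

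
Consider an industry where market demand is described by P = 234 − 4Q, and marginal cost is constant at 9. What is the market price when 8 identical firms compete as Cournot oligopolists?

Cournot with 8 identical firms: the symmetric best-response condition is 234 − 36q = 9. Each firm produces q = 6.25, total output Q = 50, price P = 34.

P = 34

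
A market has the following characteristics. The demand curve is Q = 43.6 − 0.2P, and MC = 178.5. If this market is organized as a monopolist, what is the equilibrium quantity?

Q = 3.95

Inverting demand: P = 218 − 5Q.
Monopoly sets MR = MC: 218 − 10Q = 178.5 ⇒ Q = 3.95, P = 218 − 5·3.95 = 198.25.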